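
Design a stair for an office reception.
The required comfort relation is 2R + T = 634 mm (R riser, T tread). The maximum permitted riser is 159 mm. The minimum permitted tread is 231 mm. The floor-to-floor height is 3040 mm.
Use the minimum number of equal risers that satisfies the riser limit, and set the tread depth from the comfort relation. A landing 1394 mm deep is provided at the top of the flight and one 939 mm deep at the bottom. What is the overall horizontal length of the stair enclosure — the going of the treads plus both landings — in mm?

8603 mm

At most 159 each: 3040/159 = 19.12, giving 20 risers.
Riser R = 3040 / 20 = 152 mm, within the 159 mm limit.
From 2R + T = 634: T = 634 − 304 = 330 mm.
20 risers give 19 treads; going = 19 × 330 = 6270 mm.
Enclosure = 6270 + 1394 + 939 = 8603 mm.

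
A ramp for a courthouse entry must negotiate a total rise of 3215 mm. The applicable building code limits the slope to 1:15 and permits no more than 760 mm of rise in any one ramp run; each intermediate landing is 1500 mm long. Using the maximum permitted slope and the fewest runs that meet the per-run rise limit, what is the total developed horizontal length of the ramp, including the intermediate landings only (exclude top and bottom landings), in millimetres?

At most 760 each: 3215/760 = 4.23, giving 5 ramp runs. That means 4 intermediate landings.
Horizontal run for 3215 mm of rise at 1:15 is 3215 × 15 = 48225 mm.
4 intermediate landings contribute 4 × 1500 = 6000 mm.
Developed length = 48225 + 6000 = 54225 mm.

54225 mm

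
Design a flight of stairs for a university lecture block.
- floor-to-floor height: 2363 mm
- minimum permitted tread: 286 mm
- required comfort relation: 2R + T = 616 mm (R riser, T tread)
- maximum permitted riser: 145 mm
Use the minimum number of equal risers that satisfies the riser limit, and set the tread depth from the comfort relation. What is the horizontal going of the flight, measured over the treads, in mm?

5408 mm

⌈2363/145⌉ = 17 risers.
Each riser is 2363/17 = 139 mm (≤ 145 mm).
From 2R + T = 616: T = 616 − 278 = 338 mm.
17 risers give 16 treads; going = 16 × 338 = 5408 mm.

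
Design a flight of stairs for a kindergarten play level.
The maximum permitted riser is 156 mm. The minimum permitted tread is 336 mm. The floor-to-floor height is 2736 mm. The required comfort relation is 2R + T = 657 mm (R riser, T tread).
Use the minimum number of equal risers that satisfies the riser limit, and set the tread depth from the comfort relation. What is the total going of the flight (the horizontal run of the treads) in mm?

6001 mm

At most 156 each: 2736/156 = 17.54, giving 18 risers.
Each riser is 2736/18 = 152 mm (≤ 156 mm).
T = 657 − 2·152 = 353 mm, which satisfies the 336 mm minimum.
Treads = 18 − 1 = 17; going = 17 × 353 = 6001 mm.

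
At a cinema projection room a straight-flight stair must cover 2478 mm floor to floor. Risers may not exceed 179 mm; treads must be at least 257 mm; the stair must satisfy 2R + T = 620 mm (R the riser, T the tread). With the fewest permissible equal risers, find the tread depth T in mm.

⌈2478/179⌉ = 14 risers.
R = 2478 ÷ 14 = 177 mm.
T = 620 − 2·177 = 266 mm, which satisfies the 257 mm minimum.

266 mm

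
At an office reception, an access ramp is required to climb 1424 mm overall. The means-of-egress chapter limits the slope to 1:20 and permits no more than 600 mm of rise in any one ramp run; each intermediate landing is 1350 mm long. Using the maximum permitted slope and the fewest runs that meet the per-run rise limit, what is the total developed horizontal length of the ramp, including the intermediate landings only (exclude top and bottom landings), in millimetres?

31180 mm

1424 / 600 = 2.373 → round up to 3 ramp runs. That means 2 intermediate landings.
Horizontal run for 1424 mm of rise at 1:20 is 1424 × 20 = 28480 mm.
Intermediate landings: 2 × 1350 = 2700 mm.
Developed length = 28480 + 2700 = 31180 mm.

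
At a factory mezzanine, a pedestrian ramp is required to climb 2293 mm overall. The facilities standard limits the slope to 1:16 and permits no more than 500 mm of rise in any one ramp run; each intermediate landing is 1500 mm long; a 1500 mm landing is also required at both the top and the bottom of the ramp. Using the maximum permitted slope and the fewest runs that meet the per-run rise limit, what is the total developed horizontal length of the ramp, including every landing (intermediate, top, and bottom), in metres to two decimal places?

45.69 m

2293 / 500 = 4.59, so 5 ramp runs are needed. That means 4 intermediate landings.
Ramp run (horizontal) at 1:16: 2293 × 16 = 36688 mm.
Intermediate landings: 4 × 1500 = 6000 mm.
Top and bottom landings: 2 × 1500 = 3000 mm.
Total = 36688 + 6000 + 3000 = 45688 mm.
= 45.69 m.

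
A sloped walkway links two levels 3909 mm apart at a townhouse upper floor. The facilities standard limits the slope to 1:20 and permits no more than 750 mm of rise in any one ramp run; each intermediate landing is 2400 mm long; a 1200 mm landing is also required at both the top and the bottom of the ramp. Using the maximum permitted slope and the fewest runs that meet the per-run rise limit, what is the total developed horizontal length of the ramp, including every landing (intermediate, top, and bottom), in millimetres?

92580 mm

3909 / 750 = 5.212 → round up to 6 ramp runs. That means 5 intermediate landings.
Horizontal run for 3909 mm of rise at 1:20 is 3909 × 20 = 78180 mm.
5 intermediate landings contribute 5 × 2400 = 12000 mm.
Top and bottom landings: 2 × 1200 = 2400 mm.
Total = 78180 + 12000 + 2400 = 92580 mm.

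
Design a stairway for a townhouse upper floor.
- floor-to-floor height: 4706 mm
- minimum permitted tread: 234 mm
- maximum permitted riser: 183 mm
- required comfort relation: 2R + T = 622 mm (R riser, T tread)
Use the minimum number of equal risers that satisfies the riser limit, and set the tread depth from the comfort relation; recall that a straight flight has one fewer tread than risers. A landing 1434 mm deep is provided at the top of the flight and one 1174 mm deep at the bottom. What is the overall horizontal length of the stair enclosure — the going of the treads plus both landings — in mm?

9108 mm

At most 183 each: 4706/183 = 25.72, giving 26 risers.
Riser R = 4706 / 26 = 181 mm, within the 183 mm limit.
Tread T = 622 − 2 × 181 = 260 mm (≥ 234 mm).
Treads = 26 − 1 = 25; going = 25 × 260 = 6500 mm.
Enclosure = 6500 + 1434 + 1174 = 9108 mm.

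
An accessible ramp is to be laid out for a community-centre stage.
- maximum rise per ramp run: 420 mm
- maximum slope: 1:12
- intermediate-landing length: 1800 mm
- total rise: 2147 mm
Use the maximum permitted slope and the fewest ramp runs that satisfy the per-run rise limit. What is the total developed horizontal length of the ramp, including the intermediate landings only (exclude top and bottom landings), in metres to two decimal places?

34.76 m

2147 / 420 = 5.11, so 6 ramp runs are needed. That means 5 intermediate landings.
Ramp run (horizontal) at 1:12: 2147 × 12 = 25764 mm.
Intermediate landings: 5 × 1800 = 9000 mm.
Total developed length = 25764 + 9000 = 34764 mm.
= 34.76 m.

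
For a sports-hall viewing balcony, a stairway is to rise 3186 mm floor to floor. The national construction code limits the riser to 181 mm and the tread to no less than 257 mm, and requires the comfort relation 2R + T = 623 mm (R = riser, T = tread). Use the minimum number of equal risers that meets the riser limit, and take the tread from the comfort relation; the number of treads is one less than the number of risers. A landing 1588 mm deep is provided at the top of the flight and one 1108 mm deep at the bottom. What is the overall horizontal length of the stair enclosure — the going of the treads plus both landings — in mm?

7269 mm

At most 181 each: 3186/181 = 17.60, giving 18 risers.
Riser R = 3186 / 18 = 177 mm, within the 181 mm limit.
T = 623 − 2·177 = 269 mm, which satisfies the 257 mm minimum.
Treads = 18 − 1 = 17; going = 17 × 269 = 4573 mm.
Enclosure = 4573 + 1588 + 1108 = 7269 mm.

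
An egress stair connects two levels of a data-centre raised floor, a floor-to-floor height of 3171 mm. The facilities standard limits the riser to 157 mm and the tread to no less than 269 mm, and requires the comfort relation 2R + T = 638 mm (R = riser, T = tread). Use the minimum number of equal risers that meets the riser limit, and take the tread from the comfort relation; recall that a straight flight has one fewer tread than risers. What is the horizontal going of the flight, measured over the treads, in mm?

6720 mm

At most 157 each: 3171/157 = 20.20, giving 21 risers.
Each riser is 3171/21 = 151 mm (≤ 157 mm).
Tread T = 638 − 2 × 151 = 336 mm (≥ 269 mm).
Treads = 21 − 1 = 20; going = 20 × 336 = 6720 mm.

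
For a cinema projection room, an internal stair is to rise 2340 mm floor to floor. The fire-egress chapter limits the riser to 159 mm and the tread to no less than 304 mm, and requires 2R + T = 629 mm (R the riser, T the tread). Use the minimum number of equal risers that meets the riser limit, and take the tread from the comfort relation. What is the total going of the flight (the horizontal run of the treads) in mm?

2340 / 159 = 14.72, so 15 risers are needed.
R = 2340 ÷ 15 = 156 mm.
Tread T = 629 − 2 × 156 = 317 mm (≥ 304 mm).
Going = (15 − 1) × 317 = 4438 mm.

4438 mm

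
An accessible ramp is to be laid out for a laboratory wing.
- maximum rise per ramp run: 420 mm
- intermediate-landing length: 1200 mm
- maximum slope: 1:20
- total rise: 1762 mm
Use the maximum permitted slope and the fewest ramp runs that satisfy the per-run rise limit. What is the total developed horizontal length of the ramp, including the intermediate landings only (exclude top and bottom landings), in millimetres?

At most 420 each: 1762/420 = 4.20, giving 5 ramp runs. That means 4 intermediate landings.
Ramp run (horizontal) at 1:20: 1762 × 20 = 35240 mm.
Intermediate landings: 4 × 1200 = 4800 mm.
Developed length = 35240 + 4800 = 40040 mm.

40040 mm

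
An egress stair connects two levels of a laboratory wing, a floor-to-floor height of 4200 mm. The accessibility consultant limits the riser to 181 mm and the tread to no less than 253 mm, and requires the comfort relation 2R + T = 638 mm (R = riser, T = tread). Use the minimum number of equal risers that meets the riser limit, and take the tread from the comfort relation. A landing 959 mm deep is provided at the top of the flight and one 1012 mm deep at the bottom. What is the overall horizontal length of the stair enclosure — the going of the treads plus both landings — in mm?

8595 mm

4200 / 181 = 23.20, so 24 risers are needed.
Riser R = 4200 / 24 = 175 mm, within the 181 mm limit.
From 2R + T = 638: T = 638 − 350 = 288 mm.
24 risers give 23 treads; going = 23 × 288 = 6624 mm.
Add landings: 6624 + 959 + 1012 = 8595 mm.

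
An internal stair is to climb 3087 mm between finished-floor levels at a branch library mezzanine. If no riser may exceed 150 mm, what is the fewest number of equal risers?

⌈3087/150⌉ = 21 risers.

21 risers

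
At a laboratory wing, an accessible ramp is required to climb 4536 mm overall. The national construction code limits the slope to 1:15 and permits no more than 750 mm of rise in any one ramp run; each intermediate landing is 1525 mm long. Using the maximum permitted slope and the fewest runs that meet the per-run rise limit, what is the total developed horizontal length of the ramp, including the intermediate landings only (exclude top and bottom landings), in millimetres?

77190 mm

At most 750 each: 4536/750 = 6.05, giving 7 ramp runs. That means 6 intermediate landings.
Horizontal run for 4536 mm of rise at 1:15 is 4536 × 15 = 68040 mm.
6 intermediate landings contribute 6 × 1525 = 9150 mm.
Total developed length = 68040 + 9150 = 77190 mm.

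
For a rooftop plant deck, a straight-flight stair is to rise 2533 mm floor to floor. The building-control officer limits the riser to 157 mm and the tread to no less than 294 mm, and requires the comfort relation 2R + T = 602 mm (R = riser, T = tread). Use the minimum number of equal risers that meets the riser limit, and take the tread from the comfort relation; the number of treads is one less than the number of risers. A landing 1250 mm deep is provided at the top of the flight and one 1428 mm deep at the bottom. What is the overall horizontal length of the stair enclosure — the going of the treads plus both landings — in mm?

⌈2533/157⌉ = 17 risers.
Each riser is 2533/17 = 149 mm (≤ 157 mm).
T = 602 − 2·149 = 304 mm, which satisfies the 294 mm minimum.
Going = (17 − 1) × 304 = 4864 mm.
Enclosure = 4864 + 1250 + 1428 = 7542 mm.

7542 mm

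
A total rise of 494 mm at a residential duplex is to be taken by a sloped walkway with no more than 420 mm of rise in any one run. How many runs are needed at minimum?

2 runs

494 / 420 = 1.18, so 2 ramp runs are needed.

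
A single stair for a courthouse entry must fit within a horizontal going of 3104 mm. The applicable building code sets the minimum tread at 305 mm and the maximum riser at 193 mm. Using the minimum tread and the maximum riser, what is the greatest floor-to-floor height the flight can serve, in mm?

2123 mm

3104 / 305 = 10.18, so 10 treads fit.
Risers = treads + 1 = 11.
Maximum height = 11 × 193 = 2123 mm.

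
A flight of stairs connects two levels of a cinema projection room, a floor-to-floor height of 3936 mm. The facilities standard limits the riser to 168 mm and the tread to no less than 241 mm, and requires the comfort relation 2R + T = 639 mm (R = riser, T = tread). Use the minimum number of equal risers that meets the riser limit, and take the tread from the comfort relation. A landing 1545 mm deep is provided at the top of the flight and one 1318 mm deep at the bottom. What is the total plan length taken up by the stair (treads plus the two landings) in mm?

10016 mm

⌈3936/168⌉ = 24 risers.
Each riser is 3936/24 = 164 mm (≤ 168 mm).
T = 639 − 2·164 = 311 mm, which satisfies the 241 mm minimum.
Treads = 24 − 1 = 23; going = 23 × 311 = 7153 mm.
Add landings: 7153 + 1545 + 1318 = 10016 mm.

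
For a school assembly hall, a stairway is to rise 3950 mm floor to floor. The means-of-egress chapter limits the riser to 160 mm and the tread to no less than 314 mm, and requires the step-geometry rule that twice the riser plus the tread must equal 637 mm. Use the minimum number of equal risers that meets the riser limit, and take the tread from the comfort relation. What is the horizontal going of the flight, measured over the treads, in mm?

7704 mm

At most 160 each: 3950/160 = 24.69, giving 25 risers.
Riser R = 3950 / 25 = 158 mm, within the 160 mm limit.
From 2R + T = 637: T = 637 − 316 = 321 mm.
Treads = 25 − 1 = 24; going = 24 × 321 = 7704 mm.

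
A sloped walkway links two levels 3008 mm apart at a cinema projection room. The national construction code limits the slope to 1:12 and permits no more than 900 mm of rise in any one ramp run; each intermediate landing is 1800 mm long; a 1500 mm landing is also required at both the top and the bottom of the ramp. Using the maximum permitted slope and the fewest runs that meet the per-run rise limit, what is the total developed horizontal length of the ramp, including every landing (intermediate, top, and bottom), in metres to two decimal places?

3008 / 900 = 3.34, so 4 ramp runs are needed. That means 3 intermediate landings.
Ramp run (horizontal) at 1:12: 3008 × 12 = 36096 mm.
3 intermediate landings contribute 3 × 1800 = 5400 mm.
Top and bottom landings: 2 × 1500 = 3000 mm.
Total = 36096 + 5400 + 3000 = 44496 mm.
= 44.50 m.

44.50 m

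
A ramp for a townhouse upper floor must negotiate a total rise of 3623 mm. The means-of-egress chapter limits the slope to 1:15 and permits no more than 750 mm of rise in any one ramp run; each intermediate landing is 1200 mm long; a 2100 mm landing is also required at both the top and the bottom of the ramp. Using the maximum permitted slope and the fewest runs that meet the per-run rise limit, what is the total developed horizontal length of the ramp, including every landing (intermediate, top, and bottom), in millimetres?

63345 mm

⌈3623/750⌉ = 5 ramp runs. That means 4 intermediate landings.
Horizontal run for 3623 mm of rise at 1:15 is 3623 × 15 = 54345 mm.
4 intermediate landings contribute 4 × 1200 = 4800 mm.
Top and bottom landings: 2 × 2100 = 4200 mm.
Total = 54345 + 4800 + 4200 = 63345 mm.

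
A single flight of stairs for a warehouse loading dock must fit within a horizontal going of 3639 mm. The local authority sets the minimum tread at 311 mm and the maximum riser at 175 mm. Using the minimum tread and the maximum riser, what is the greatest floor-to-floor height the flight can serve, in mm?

3639 / 311 = 11.70, so 11 treads fit.
Risers = treads + 1 = 12.
Maximum height = 12 × 175 = 2100 mm.

2100 mm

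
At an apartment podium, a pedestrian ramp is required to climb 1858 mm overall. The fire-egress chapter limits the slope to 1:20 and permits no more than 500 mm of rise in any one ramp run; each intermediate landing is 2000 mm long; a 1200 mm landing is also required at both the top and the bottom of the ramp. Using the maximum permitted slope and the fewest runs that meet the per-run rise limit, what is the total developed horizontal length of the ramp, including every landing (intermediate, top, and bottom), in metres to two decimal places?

1858 / 500 = 3.716 → round up to 4 ramp runs. That means 3 intermediate landings.
Ramp run (horizontal) at 1:20: 1858 × 20 = 37160 mm.
Intermediate landings: 3 × 2000 = 6000 mm.
Top and bottom landings: 2 × 1200 = 2400 mm.
Total = 37160 + 6000 + 2400 = 45560 mm.
= 45.56 m.

45.56 m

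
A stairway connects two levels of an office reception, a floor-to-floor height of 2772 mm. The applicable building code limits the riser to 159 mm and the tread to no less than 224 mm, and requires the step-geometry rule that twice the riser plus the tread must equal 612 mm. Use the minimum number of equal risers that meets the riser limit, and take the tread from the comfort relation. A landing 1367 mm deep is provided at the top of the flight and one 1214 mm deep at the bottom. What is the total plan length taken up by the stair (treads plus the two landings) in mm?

2772 / 159 = 17.434 → round up to 18 risers.
R = 2772 ÷ 18 = 154 mm.
Tread T = 612 − 2 × 154 = 304 mm (≥ 224 mm).
Treads = 18 − 1 = 17; going = 17 × 304 = 5168 mm.
Add landings: 5168 + 1367 + 1214 = 7749 mm.

7749 mm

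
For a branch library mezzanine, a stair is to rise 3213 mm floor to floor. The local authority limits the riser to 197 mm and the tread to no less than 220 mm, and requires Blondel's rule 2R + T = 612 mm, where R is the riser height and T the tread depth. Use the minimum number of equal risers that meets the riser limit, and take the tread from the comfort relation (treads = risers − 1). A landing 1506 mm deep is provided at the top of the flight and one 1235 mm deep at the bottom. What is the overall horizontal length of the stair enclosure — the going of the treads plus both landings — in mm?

6485 mm

⌈3213/197⌉ = 17 risers.
R = 3213 ÷ 17 = 189 mm.
Tread T = 612 − 2 × 189 = 234 mm (≥ 220 mm).
Treads = 17 − 1 = 16; going = 16 × 234 = 3744 mm.
Add landings: 3744 + 1506 + 1235 = 6485 mm.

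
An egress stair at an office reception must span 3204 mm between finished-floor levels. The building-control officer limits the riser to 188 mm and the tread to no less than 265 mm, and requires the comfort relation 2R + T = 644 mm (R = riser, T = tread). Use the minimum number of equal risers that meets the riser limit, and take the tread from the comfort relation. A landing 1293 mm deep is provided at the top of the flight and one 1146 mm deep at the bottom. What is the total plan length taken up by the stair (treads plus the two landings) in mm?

7335 mm

At most 188 each: 3204/188 = 17.04, giving 18 risers.
R = 3204 ÷ 18 = 178 mm.
T = 644 − 2·178 = 288 mm, which satisfies the 265 mm minimum.
Going = (18 − 1) × 288 = 4896 mm.
Enclosure = 4896 + 1293 + 1146 = 7335 mm.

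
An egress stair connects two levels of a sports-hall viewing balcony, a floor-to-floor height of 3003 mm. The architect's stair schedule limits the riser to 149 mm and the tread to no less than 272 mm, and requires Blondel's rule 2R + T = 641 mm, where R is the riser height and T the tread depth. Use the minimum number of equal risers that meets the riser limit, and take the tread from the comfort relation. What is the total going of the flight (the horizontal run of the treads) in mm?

7100 mm

At most 149 each: 3003/149 = 20.15, giving 21 risers.
Each riser is 3003/21 = 143 mm (≤ 149 mm).
From 2R + T = 641: T = 641 − 286 = 355 mm.
Going = (21 − 1) × 355 = 7100 mm.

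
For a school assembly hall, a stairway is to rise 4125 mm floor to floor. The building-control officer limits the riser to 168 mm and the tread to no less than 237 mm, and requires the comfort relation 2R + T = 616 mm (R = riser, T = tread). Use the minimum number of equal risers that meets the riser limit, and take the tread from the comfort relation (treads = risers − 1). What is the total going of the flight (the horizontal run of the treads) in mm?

4125 / 168 = 24.554 → round up to 25 risers.
Riser R = 4125 / 25 = 165 mm, within the 168 mm limit.
Tread T = 616 − 2 × 165 = 286 mm (≥ 237 mm).
Treads = 25 − 1 = 24; going = 24 × 286 = 6864 mm.

6864 mm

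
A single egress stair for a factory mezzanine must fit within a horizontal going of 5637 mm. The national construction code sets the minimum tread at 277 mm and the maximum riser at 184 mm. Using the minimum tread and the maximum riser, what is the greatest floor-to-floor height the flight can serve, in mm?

Treads that fit: ⌊5637 / 277⌋ = 20.
Risers = treads + 1 = 21.
Maximum height = 21 × 184 = 3864 mm.

3864 mm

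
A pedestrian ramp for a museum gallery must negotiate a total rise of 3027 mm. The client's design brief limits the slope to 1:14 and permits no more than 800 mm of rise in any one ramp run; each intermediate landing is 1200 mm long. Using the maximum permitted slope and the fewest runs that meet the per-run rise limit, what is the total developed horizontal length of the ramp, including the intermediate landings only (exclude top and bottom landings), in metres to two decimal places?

3027 / 800 = 3.78, so 4 ramp runs are needed. That means 3 intermediate landings.
Horizontal run for 3027 mm of rise at 1:14 is 3027 × 14 = 42378 mm.
3 intermediate landings contribute 3 × 1200 = 3600 mm.
Total developed length = 42378 + 3600 = 45978 mm.
= 45.98 m.

45.98 m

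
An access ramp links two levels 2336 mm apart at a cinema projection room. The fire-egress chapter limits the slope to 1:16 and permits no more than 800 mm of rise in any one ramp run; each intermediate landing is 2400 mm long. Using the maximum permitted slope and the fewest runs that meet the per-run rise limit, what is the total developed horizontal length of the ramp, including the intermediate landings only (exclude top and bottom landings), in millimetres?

At most 800 each: 2336/800 = 2.92, giving 3 ramp runs. That means 2 intermediate landings.
Horizontal run for 2336 mm of rise at 1:16 is 2336 × 16 = 37376 mm.
2 intermediate landings contribute 2 × 2400 = 4800 mm.
Total developed length = 37376 + 4800 = 42176 mm.

42176 mm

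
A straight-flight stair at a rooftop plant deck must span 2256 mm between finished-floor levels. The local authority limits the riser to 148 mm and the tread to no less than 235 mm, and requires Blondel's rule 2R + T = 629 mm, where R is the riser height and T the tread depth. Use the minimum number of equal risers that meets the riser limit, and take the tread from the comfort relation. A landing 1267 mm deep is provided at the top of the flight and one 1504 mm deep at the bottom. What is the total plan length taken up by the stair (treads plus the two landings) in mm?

2256 / 148 = 15.24, so 16 risers are needed.
R = 2256 ÷ 16 = 141 mm.
Tread T = 629 − 2 × 141 = 347 mm (≥ 235 mm).
Treads = 16 − 1 = 15; going = 15 × 347 = 5205 mm.
Add landings: 5205 + 1267 + 1504 = 7976 mm.

7976 mm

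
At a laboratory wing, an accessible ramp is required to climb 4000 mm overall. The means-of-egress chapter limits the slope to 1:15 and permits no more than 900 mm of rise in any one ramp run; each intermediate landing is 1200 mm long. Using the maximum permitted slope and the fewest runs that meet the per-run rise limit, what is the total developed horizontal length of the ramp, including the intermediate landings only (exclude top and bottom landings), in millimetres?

4000 / 900 = 4.444 → round up to 5 ramp runs. That means 4 intermediate landings.
Ramp run (horizontal) at 1:15: 4000 × 15 = 60000 mm.
Intermediate landings: 4 × 1200 = 4800 mm.
Total developed length = 60000 + 4800 = 64800 mm.

64800 mm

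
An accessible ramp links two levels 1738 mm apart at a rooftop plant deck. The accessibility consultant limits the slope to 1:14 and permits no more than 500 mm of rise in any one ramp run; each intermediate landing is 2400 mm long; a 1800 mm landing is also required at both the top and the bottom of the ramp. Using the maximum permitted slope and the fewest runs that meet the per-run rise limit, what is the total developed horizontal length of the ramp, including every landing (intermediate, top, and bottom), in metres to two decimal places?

⌈1738/500⌉ = 4 ramp runs. That means 3 intermediate landings.
Ramp run (horizontal) at 1:14: 1738 × 14 = 24332 mm.
3 intermediate landings contribute 3 × 2400 = 7200 mm.
Top and bottom landings: 2 × 1800 = 3600 mm.
Total = 24332 + 7200 + 3600 = 35132 mm.
= 35.13 m.

35.13 m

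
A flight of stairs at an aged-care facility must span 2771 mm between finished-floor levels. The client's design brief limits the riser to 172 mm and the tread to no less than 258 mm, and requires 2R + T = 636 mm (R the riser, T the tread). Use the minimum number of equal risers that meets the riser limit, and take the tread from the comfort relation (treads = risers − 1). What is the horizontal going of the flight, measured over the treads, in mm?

At most 172 each: 2771/172 = 16.11, giving 17 risers.
Riser R = 2771 / 17 = 163 mm, within the 172 mm limit.
From 2R + T = 636: T = 636 − 326 = 310 mm.
Treads = 17 − 1 = 16; going = 16 × 310 = 4960 mm.

4960 mm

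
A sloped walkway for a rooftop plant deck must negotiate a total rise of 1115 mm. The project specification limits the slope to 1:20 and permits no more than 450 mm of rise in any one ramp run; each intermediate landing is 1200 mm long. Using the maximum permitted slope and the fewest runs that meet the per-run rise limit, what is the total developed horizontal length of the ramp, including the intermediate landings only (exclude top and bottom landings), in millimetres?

1115 / 450 = 2.48, so 3 ramp runs are needed. That means 2 intermediate landings.
Ramp run (horizontal) at 1:20: 1115 × 20 = 22300 mm.
Intermediate landings: 2 × 1200 = 2400 mm.
Developed length = 22300 + 2400 = 24700 mm.

24700 mm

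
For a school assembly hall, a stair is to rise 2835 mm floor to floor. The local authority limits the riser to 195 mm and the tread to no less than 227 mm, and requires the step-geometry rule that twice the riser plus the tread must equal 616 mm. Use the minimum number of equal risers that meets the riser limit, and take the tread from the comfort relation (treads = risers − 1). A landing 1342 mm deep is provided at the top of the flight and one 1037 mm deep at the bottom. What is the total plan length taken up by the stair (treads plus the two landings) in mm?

5711 mm

2835 / 195 = 14.54, so 15 risers are needed.
R = 2835 ÷ 15 = 189 mm.
T = 616 − 2·189 = 238 mm, which satisfies the 227 mm minimum.
Treads = 15 − 1 = 14; going = 14 × 238 = 3332 mm.
Add landings: 3332 + 1342 + 1037 = 5711 mm.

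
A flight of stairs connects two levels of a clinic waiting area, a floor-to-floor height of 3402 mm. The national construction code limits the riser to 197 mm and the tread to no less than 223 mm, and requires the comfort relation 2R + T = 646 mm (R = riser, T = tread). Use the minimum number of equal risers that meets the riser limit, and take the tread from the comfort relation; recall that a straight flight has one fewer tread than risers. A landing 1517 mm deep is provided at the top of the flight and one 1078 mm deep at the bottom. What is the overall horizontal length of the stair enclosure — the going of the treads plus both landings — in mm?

3402 / 197 = 17.27, so 18 risers are needed.
Each riser is 3402/18 = 189 mm (≤ 197 mm).
T = 646 − 2·189 = 268 mm, which satisfies the 223 mm minimum.
Going = (18 − 1) × 268 = 4556 mm.
Enclosure = 4556 + 1517 + 1078 = 7151 mm.

7151 mm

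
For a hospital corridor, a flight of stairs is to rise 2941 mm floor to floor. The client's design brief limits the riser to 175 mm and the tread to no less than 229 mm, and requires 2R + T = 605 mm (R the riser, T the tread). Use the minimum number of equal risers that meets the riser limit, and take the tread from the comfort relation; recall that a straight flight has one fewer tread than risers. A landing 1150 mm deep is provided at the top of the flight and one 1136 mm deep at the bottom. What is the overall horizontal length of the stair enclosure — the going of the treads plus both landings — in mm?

⌈2941/175⌉ = 17 risers.
Riser R = 2941 / 17 = 173 mm, within the 175 mm limit.
T = 605 − 2·173 = 259 mm, which satisfies the 229 mm minimum.
Going = (17 − 1) × 259 = 4144 mm.
Enclosure = 4144 + 1150 + 1136 = 6430 mm.

6430 mm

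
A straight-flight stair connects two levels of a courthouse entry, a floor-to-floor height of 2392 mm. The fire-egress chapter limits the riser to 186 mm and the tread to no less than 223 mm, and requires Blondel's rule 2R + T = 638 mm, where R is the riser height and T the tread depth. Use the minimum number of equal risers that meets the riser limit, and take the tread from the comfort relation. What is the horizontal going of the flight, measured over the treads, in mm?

3240 mm

⌈2392/186⌉ = 13 risers.
Each riser is 2392/13 = 184 mm (≤ 186 mm).
From 2R + T = 638: T = 638 − 368 = 270 mm.
13 risers give 12 treads; going = 12 × 270 = 3240 mm.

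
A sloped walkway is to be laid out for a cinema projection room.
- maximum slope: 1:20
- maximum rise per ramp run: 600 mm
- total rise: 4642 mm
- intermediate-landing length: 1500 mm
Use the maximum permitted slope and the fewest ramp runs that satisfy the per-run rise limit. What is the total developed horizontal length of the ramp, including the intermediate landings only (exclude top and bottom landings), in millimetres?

4642 / 600 = 7.74, so 8 ramp runs are needed. That means 7 intermediate landings.
Horizontal run for 4642 mm of rise at 1:20 is 4642 × 20 = 92840 mm.
7 intermediate landings contribute 7 × 1500 = 10500 mm.
Developed length = 92840 + 10500 = 103340 mm.

103340 mm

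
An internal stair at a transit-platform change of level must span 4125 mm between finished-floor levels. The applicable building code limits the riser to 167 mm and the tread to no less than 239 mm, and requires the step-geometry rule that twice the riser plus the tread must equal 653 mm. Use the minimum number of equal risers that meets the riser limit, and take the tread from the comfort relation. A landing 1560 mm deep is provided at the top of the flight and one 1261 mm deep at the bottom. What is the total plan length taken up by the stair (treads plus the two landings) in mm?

4125 / 167 = 24.701 → round up to 25 risers.
Each riser is 4125/25 = 165 mm (≤ 167 mm).
From 2R + T = 653: T = 653 − 330 = 323 mm.
25 risers give 24 treads; going = 24 × 323 = 7752 mm.
Enclosure = 7752 + 1560 + 1261 = 10573 mm.

10573 mm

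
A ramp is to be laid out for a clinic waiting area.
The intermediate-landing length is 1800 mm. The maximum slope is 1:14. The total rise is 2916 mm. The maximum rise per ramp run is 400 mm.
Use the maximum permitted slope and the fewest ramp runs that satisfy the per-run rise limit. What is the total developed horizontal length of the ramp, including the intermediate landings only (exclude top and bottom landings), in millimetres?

2916 / 400 = 7.290 → round up to 8 ramp runs. That means 7 intermediate landings.
Horizontal run for 2916 mm of rise at 1:14 is 2916 × 14 = 40824 mm.
Intermediate landings: 7 × 1800 = 12600 mm.
Developed length = 40824 + 12600 = 53424 mm.

53424 mm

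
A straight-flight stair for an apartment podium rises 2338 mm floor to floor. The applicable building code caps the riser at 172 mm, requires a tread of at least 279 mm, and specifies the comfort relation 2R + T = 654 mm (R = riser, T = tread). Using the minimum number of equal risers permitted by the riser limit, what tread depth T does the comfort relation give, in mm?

320 mm

⌈2338/172⌉ = 14 risers.
Each riser is 2338/14 = 167 mm (≤ 172 mm).
From 2R + T = 654: T = 654 − 334 = 320 mm.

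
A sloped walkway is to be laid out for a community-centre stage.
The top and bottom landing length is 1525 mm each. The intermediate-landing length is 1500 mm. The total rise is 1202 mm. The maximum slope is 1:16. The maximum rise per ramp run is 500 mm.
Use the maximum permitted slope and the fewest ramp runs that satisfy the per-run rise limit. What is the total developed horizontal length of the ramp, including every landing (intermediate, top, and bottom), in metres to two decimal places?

25.28 m

1202 / 500 = 2.40, so 3 ramp runs are needed. That means 2 intermediate landings.
Ramp run (horizontal) at 1:16: 1202 × 16 = 19232 mm.
Intermediate landings: 2 × 1500 = 3000 mm.
Top and bottom landings: 2 × 1525 = 3050 mm.
Total = 19232 + 3000 + 3050 = 25282 mm.
= 25.28 m.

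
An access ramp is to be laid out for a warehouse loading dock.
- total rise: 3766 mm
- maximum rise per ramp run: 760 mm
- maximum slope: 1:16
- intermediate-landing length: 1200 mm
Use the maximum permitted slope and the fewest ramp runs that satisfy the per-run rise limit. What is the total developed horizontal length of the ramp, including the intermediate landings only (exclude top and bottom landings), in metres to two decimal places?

3766 / 760 = 4.96, so 5 ramp runs are needed. That means 4 intermediate landings.
Ramp run (horizontal) at 1:16: 3766 × 16 = 60256 mm.
Intermediate landings: 4 × 1200 = 4800 mm.
Total developed length = 60256 + 4800 = 65056 mm.
= 65.06 m.

65.06 m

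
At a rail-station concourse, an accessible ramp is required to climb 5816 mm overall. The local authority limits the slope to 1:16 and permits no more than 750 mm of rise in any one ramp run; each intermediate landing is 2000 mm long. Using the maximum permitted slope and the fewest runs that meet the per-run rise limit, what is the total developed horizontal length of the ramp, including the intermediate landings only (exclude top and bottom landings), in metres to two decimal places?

107.06 m

⌈5816/750⌉ = 8 ramp runs. That means 7 intermediate landings.
Ramp run (horizontal) at 1:16: 5816 × 16 = 93056 mm.
Intermediate landings: 7 × 2000 = 14000 mm.
Developed length = 93056 + 14000 = 107056 mm.
= 107.06 m.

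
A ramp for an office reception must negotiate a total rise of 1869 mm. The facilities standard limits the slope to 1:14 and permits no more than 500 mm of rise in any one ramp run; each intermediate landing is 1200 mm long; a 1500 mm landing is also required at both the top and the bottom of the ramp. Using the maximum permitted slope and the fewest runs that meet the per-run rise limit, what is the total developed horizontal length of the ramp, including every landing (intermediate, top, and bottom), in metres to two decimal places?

32.77 m

1869 / 500 = 3.738 → round up to 4 ramp runs. That means 3 intermediate landings.
Ramp run (horizontal) at 1:14: 1869 × 14 = 26166 mm.
3 intermediate landings contribute 3 × 1200 = 3600 mm.
Top and bottom landings: 2 × 1500 = 3000 mm.
Total = 26166 + 3600 + 3000 = 32766 mm.
= 32.77 m.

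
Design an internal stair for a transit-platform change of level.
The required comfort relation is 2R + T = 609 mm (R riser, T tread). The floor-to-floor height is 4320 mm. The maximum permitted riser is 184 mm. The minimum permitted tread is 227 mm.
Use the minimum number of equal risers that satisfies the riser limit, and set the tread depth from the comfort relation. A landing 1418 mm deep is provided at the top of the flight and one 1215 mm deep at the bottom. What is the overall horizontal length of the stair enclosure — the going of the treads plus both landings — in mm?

8360 mm

At most 184 each: 4320/184 = 23.48, giving 24 risers.
Each riser is 4320/24 = 180 mm (≤ 184 mm).
Tread T = 609 − 2 × 180 = 249 mm (≥ 227 mm).
Treads = 24 − 1 = 23; going = 23 × 249 = 5727 mm.
Enclosure = 5727 + 1418 + 1215 = 8360 mm.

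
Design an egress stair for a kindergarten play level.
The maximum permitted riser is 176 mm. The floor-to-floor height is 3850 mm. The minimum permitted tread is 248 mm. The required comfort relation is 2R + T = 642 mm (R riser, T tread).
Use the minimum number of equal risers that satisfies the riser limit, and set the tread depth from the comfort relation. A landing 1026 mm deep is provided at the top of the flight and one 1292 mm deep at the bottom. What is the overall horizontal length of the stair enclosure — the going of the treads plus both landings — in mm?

8450 mm

3850 / 176 = 21.88, so 22 risers are needed.
Each riser is 3850/22 = 175 mm (≤ 176 mm).
Tread T = 642 − 2 × 175 = 292 mm (≥ 248 mm).
Going = (22 − 1) × 292 = 6132 mm.
Add landings: 6132 + 1026 + 1292 = 8450 mm.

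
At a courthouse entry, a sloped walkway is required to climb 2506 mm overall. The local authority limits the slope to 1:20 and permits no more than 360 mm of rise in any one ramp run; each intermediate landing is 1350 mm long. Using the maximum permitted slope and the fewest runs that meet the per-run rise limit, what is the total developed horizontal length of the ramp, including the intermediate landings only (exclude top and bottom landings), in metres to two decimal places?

58.22 m

2506 / 360 = 6.961 → round up to 7 ramp runs. That means 6 intermediate landings.
Horizontal run for 2506 mm of rise at 1:20 is 2506 × 20 = 50120 mm.
Intermediate landings: 6 × 1350 = 8100 mm.
Developed length = 50120 + 8100 = 58220 mm.
= 58.22 m.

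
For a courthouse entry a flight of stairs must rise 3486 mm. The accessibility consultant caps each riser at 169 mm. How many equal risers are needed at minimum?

3486 / 169 = 20.627 → round up to 21 risers.

21 risers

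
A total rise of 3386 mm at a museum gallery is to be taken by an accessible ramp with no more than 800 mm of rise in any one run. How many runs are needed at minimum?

5 runs

At most 800 each: 3386/800 = 4.23, giving 5 ramp runs.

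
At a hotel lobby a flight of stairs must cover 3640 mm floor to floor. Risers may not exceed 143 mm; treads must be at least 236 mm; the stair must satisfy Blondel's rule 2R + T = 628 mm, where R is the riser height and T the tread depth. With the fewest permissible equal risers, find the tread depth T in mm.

348 mm

⌈3640/143⌉ = 26 risers.
Riser R = 3640 / 26 = 140 mm, within the 143 mm limit.
T = 628 − 2·140 = 348 mm, which satisfies the 236 mm minimum.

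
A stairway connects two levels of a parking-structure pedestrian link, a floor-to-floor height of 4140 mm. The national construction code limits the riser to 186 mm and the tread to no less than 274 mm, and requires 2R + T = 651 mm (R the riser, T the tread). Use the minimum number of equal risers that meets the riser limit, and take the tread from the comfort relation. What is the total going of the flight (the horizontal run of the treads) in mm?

4140 / 186 = 22.258 → round up to 23 risers.
R = 4140 ÷ 23 = 180 mm.
From 2R + T = 651: T = 651 − 360 = 291 mm.
Treads = 23 − 1 = 22; going = 22 × 291 = 6402 mm.

6402 mm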